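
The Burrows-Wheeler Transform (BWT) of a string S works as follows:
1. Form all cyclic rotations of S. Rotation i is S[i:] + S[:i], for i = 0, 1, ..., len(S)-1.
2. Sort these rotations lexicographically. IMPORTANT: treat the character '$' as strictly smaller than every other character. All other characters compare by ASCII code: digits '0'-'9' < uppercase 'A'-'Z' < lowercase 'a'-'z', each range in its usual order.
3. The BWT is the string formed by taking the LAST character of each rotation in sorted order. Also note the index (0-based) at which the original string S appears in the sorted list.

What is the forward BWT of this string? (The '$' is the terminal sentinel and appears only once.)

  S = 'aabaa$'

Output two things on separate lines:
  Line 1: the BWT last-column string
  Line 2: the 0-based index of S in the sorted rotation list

All 6 rotations (rotation i = S[i:]+S[:i]):
  rot[0] = aabaa$
  rot[1] = abaa$a
  rot[2] = baa$aa
  rot[3] = aa$aab
  rot[4] = a$aaba
  rot[5] = $aabaa
Sorted (with $ < everything):
  sorted[0] = $aabaa  (last char: 'a')
  sorted[1] = a$aaba  (last char: 'a')
  sorted[2] = aa$aab  (last char: 'b')
  sorted[3] = aabaa$  (last char: '$')
  sorted[4] = abaa$a  (last char: 'a')
  sorted[5] = baa$aa  (last char: 'a')
Last column: aab$aa
Original string S is at sorted index 3

Answer: aab$aa
3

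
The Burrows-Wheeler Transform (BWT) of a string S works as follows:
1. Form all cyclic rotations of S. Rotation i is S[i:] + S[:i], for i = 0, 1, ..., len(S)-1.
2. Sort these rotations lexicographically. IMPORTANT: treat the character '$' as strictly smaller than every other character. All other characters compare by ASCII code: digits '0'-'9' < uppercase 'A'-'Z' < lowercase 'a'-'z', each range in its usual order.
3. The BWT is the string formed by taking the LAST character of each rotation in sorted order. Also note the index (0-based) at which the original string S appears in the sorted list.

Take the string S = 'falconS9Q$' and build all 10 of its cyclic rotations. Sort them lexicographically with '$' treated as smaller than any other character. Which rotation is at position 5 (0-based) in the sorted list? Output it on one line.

All 10 rotations (rotation i = S[i:]+S[:i]):
  rot[0] = falconS9Q$
  rot[1] = alconS9Q$f
  rot[2] = lconS9Q$fa
  rot[3] = conS9Q$fal
  rot[4] = onS9Q$falc
  rot[5] = nS9Q$falco
  rot[6] = S9Q$falcon
  rot[7] = 9Q$falconS
  rot[8] = Q$falconS9
  rot[9] = $falconS9Q
Sorted (with $ < everything):
  sorted[0] = $falconS9Q
  sorted[1] = 9Q$falconS
  sorted[2] = Q$falconS9
  sorted[3] = S9Q$falcon
  sorted[4] = alconS9Q$f
  sorted[5] = conS9Q$fal
  sorted[6] = falconS9Q$
  sorted[7] = lconS9Q$fa
  sorted[8] = nS9Q$falco
  sorted[9] = onS9Q$falc
sorted[5] = conS9Q$fal

Answer: conS9Q$fal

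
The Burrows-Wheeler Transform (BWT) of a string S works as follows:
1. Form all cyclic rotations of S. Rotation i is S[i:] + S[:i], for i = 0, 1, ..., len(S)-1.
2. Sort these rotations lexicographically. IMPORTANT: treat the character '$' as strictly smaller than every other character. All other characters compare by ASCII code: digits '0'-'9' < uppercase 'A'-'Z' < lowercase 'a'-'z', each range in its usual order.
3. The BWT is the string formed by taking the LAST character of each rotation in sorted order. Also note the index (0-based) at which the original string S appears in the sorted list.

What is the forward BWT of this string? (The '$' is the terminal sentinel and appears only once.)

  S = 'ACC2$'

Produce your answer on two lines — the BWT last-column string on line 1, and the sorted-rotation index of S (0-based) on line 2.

Answer: 2C$CA
2

Derivation:
All 5 rotations (rotation i = S[i:]+S[:i]):
  rot[0] = ACC2$
  rot[1] = CC2$A
  rot[2] = C2$AC
  rot[3] = 2$ACC
  rot[4] = $ACC2
Sorted (with $ < everything):
  sorted[0] = $ACC2  (last char: '2')
  sorted[1] = 2$ACC  (last char: 'C')
  sorted[2] = ACC2$  (last char: '$')
  sorted[3] = C2$AC  (last char: 'C')
  sorted[4] = CC2$A  (last char: 'A')
Last column: 2C$CA
Original string S is at sorted index 2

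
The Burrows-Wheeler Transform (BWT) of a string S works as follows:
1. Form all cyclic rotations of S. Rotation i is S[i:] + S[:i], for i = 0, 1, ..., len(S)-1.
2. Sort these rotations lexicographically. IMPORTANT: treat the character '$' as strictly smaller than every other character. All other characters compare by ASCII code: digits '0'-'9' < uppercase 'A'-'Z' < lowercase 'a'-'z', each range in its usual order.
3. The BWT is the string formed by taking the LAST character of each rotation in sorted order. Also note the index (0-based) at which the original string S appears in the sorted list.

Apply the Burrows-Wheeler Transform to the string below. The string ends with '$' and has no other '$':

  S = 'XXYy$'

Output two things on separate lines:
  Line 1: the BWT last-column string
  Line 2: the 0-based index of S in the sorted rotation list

Answer: y$XXY
1

Derivation:
All 5 rotations (rotation i = S[i:]+S[:i]):
  rot[0] = XXYy$
  rot[1] = XYy$X
  rot[2] = Yy$XX
  rot[3] = y$XXY
  rot[4] = $XXYy
Sorted (with $ < everything):
  sorted[0] = $XXYy  (last char: 'y')
  sorted[1] = XXYy$  (last char: '$')
  sorted[2] = XYy$X  (last char: 'X')
  sorted[3] = Yy$XX  (last char: 'X')
  sorted[4] = y$XXY  (last char: 'Y')
Last column: y$XXY
Original string S is at sorted index 1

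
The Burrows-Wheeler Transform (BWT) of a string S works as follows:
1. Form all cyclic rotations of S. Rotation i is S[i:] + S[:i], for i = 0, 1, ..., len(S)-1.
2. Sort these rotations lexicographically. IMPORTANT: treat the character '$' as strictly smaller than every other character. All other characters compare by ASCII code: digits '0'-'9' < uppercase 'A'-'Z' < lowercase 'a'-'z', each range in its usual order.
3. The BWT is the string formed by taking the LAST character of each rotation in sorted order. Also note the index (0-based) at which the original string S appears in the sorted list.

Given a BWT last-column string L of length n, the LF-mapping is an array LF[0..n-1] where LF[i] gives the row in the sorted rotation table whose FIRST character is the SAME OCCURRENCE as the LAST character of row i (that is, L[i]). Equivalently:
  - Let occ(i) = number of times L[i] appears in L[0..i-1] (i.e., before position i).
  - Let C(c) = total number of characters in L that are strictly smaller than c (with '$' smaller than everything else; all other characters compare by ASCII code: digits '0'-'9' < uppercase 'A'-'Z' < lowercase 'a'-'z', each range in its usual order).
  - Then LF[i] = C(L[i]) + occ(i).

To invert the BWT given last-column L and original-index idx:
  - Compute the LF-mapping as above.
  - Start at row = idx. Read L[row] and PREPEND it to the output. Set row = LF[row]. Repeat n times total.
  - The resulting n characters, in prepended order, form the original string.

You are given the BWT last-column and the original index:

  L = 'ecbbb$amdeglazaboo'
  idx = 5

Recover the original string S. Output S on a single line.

Answer: bamboozledcabbage$

Derivation:
LF mapping: 10 8 4 5 6 0 1 14 9 11 12 13 2 17 3 7 15 16
Walk LF starting at row 5, prepending L[row]:
  step 1: row=5, L[5]='$', prepend. Next row=LF[5]=0
  step 2: row=0, L[0]='e', prepend. Next row=LF[0]=10
  step 3: row=10, L[10]='g', prepend. Next row=LF[10]=12
  step 4: row=12, L[12]='a', prepend. Next row=LF[12]=2
  step 5: row=2, L[2]='b', prepend. Next row=LF[2]=4
  step 6: row=4, L[4]='b', prepend. Next row=LF[4]=6
  step 7: row=6, L[6]='a', prepend. Next row=LF[6]=1
  step 8: row=1, L[1]='c', prepend. Next row=LF[1]=8
  step 9: row=8, L[8]='d', prepend. Next row=LF[8]=9
  step 10: row=9, L[9]='e', prepend. Next row=LF[9]=11
  step 11: row=11, L[11]='l', prepend. Next row=LF[11]=13
  step 12: row=13, L[13]='z', prepend. Next row=LF[13]=17
  step 13: row=17, L[17]='o', prepend. Next row=LF[17]=16
  step 14: row=16, L[16]='o', prepend. Next row=LF[16]=15
  step 15: row=15, L[15]='b', prepend. Next row=LF[15]=7
  step 16: row=7, L[7]='m', prepend. Next row=LF[7]=14
  step 17: row=14, L[14]='a', prepend. Next row=LF[14]=3
  step 18: row=3, L[3]='b', prepend. Next row=LF[3]=5
Reversed output: bamboozledcabbage$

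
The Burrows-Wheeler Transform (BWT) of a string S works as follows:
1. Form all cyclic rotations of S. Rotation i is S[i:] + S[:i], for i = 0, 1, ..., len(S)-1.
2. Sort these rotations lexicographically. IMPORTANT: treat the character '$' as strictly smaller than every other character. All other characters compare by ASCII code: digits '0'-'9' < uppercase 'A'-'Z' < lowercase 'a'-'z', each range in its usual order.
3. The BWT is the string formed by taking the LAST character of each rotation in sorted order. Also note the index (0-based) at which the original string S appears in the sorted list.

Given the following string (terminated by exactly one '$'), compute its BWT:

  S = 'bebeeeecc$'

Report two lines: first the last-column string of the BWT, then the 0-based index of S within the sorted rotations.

Answer: c$ecebeeeb
1

Derivation:
All 10 rotations (rotation i = S[i:]+S[:i]):
  rot[0] = bebeeeecc$
  rot[1] = ebeeeecc$b
  rot[2] = beeeecc$be
  rot[3] = eeeecc$beb
  rot[4] = eeecc$bebe
  rot[5] = eecc$bebee
  rot[6] = ecc$bebeee
  rot[7] = cc$bebeeee
  rot[8] = c$bebeeeec
  rot[9] = $bebeeeecc
Sorted (with $ < everything):
  sorted[0] = $bebeeeecc  (last char: 'c')
  sorted[1] = bebeeeecc$  (last char: '$')
  sorted[2] = beeeecc$be  (last char: 'e')
  sorted[3] = c$bebeeeec  (last char: 'c')
  sorted[4] = cc$bebeeee  (last char: 'e')
  sorted[5] = ebeeeecc$b  (last char: 'b')
  sorted[6] = ecc$bebeee  (last char: 'e')
  sorted[7] = eecc$bebee  (last char: 'e')
  sorted[8] = eeecc$bebe  (last char: 'e')
  sorted[9] = eeeecc$beb  (last char: 'b')
Last column: c$ecebeeeb
Original string S is at sorted index 1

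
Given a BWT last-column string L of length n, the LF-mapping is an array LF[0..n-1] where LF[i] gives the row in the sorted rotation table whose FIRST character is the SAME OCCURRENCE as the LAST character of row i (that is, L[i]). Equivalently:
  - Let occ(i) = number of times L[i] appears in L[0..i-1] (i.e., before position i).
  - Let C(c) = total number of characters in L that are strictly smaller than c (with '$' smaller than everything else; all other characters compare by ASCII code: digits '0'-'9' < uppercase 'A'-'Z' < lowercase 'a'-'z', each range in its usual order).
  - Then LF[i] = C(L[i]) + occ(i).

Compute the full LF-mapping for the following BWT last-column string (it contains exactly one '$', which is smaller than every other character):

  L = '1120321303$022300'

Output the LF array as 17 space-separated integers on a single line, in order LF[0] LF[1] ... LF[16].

Answer: 6 7 9 1 13 10 8 14 2 15 0 3 11 12 16 4 5

Derivation:
Char counts: '$':1, '0':5, '1':3, '2':4, '3':4
C (first-col start): C('$')=0, C('0')=1, C('1')=6, C('2')=9, C('3')=13
L[0]='1': occ=0, LF[0]=C('1')+0=6+0=6
L[1]='1': occ=1, LF[1]=C('1')+1=6+1=7
L[2]='2': occ=0, LF[2]=C('2')+0=9+0=9
L[3]='0': occ=0, LF[3]=C('0')+0=1+0=1
L[4]='3': occ=0, LF[4]=C('3')+0=13+0=13
L[5]='2': occ=1, LF[5]=C('2')+1=9+1=10
L[6]='1': occ=2, LF[6]=C('1')+2=6+2=8
L[7]='3': occ=1, LF[7]=C('3')+1=13+1=14
L[8]='0': occ=1, LF[8]=C('0')+1=1+1=2
L[9]='3': occ=2, LF[9]=C('3')+2=13+2=15
L[10]='$': occ=0, LF[10]=C('$')+0=0+0=0
L[11]='0': occ=2, LF[11]=C('0')+2=1+2=3
L[12]='2': occ=2, LF[12]=C('2')+2=9+2=11
L[13]='2': occ=3, LF[13]=C('2')+3=9+3=12
L[14]='3': occ=3, LF[14]=C('3')+3=13+3=16
L[15]='0': occ=3, LF[15]=C('0')+3=1+3=4
L[16]='0': occ=4, LF[16]=C('0')+4=1+4=5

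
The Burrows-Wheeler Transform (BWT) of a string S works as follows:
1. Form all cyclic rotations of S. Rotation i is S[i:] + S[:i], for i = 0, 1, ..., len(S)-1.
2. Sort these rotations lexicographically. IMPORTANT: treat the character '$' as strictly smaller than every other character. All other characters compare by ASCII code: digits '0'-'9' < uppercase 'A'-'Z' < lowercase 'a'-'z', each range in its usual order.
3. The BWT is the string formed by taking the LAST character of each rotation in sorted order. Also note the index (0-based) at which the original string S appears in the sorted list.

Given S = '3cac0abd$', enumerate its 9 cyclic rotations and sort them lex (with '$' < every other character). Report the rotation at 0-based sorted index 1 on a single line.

All 9 rotations (rotation i = S[i:]+S[:i]):
  rot[0] = 3cac0abd$
  rot[1] = cac0abd$3
  rot[2] = ac0abd$3c
  rot[3] = c0abd$3ca
  rot[4] = 0abd$3cac
  rot[5] = abd$3cac0
  rot[6] = bd$3cac0a
  rot[7] = d$3cac0ab
  rot[8] = $3cac0abd
Sorted (with $ < everything):
  sorted[0] = $3cac0abd
  sorted[1] = 0abd$3cac
  sorted[2] = 3cac0abd$
  sorted[3] = abd$3cac0
  sorted[4] = ac0abd$3c
  sorted[5] = bd$3cac0a
  sorted[6] = c0abd$3ca
  sorted[7] = cac0abd$3
  sorted[8] = d$3cac0ab
sorted[1] = 0abd$3cac

Answer: 0abd$3cac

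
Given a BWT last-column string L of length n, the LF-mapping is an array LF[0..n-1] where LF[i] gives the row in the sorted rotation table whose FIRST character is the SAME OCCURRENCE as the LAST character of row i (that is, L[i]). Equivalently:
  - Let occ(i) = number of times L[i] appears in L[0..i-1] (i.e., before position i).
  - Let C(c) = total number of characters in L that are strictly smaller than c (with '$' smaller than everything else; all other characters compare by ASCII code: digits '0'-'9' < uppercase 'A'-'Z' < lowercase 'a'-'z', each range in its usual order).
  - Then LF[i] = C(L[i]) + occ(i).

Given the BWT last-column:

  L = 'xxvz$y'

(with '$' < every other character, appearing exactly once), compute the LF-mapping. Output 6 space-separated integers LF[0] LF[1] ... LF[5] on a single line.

Char counts: '$':1, 'v':1, 'x':2, 'y':1, 'z':1
C (first-col start): C('$')=0, C('v')=1, C('x')=2, C('y')=4, C('z')=5
L[0]='x': occ=0, LF[0]=C('x')+0=2+0=2
L[1]='x': occ=1, LF[1]=C('x')+1=2+1=3
L[2]='v': occ=0, LF[2]=C('v')+0=1+0=1
L[3]='z': occ=0, LF[3]=C('z')+0=5+0=5
L[4]='$': occ=0, LF[4]=C('$')+0=0+0=0
L[5]='y': occ=0, LF[5]=C('y')+0=4+0=4

Answer: 2 3 1 5 0 4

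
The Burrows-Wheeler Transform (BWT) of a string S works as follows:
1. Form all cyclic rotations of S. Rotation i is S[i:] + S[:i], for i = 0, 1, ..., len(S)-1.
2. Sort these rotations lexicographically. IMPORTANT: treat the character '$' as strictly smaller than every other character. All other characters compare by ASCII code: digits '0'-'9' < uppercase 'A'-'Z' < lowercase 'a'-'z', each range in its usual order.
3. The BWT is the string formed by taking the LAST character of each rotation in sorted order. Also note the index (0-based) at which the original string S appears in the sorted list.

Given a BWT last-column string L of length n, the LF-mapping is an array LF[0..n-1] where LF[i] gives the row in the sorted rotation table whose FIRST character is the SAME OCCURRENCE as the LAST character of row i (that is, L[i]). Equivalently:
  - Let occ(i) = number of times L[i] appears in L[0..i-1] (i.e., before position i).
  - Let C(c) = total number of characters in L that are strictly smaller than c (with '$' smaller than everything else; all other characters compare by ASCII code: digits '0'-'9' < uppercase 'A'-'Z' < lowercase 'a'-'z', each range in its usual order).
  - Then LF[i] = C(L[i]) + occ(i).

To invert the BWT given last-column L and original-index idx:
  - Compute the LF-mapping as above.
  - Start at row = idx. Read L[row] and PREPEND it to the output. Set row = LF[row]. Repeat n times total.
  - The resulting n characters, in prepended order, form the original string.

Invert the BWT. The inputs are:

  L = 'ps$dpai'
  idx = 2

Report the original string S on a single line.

LF mapping: 4 6 0 2 5 1 3
Walk LF starting at row 2, prepending L[row]:
  step 1: row=2, L[2]='$', prepend. Next row=LF[2]=0
  step 2: row=0, L[0]='p', prepend. Next row=LF[0]=4
  step 3: row=4, L[4]='p', prepend. Next row=LF[4]=5
  step 4: row=5, L[5]='a', prepend. Next row=LF[5]=1
  step 5: row=1, L[1]='s', prepend. Next row=LF[1]=6
  step 6: row=6, L[6]='i', prepend. Next row=LF[6]=3
  step 7: row=3, L[3]='d', prepend. Next row=LF[3]=2
Reversed output: disapp$

Answer: disapp$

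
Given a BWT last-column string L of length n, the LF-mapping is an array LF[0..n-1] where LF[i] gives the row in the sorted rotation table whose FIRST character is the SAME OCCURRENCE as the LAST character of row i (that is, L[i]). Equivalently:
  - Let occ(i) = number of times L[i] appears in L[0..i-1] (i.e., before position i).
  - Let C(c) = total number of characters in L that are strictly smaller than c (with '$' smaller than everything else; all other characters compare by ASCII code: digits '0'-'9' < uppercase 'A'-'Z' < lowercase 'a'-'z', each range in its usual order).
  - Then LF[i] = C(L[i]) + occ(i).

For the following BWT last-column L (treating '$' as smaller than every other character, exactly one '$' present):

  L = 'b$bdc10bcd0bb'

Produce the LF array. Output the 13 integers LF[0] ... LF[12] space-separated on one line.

Char counts: '$':1, '0':2, '1':1, 'b':5, 'c':2, 'd':2
C (first-col start): C('$')=0, C('0')=1, C('1')=3, C('b')=4, C('c')=9, C('d')=11
L[0]='b': occ=0, LF[0]=C('b')+0=4+0=4
L[1]='$': occ=0, LF[1]=C('$')+0=0+0=0
L[2]='b': occ=1, LF[2]=C('b')+1=4+1=5
L[3]='d': occ=0, LF[3]=C('d')+0=11+0=11
L[4]='c': occ=0, LF[4]=C('c')+0=9+0=9
L[5]='1': occ=0, LF[5]=C('1')+0=3+0=3
L[6]='0': occ=0, LF[6]=C('0')+0=1+0=1
L[7]='b': occ=2, LF[7]=C('b')+2=4+2=6
L[8]='c': occ=1, LF[8]=C('c')+1=9+1=10
L[9]='d': occ=1, LF[9]=C('d')+1=11+1=12
L[10]='0': occ=1, LF[10]=C('0')+1=1+1=2
L[11]='b': occ=3, LF[11]=C('b')+3=4+3=7
L[12]='b': occ=4, LF[12]=C('b')+4=4+4=8

Answer: 4 0 5 11 9 3 1 6 10 12 2 7 8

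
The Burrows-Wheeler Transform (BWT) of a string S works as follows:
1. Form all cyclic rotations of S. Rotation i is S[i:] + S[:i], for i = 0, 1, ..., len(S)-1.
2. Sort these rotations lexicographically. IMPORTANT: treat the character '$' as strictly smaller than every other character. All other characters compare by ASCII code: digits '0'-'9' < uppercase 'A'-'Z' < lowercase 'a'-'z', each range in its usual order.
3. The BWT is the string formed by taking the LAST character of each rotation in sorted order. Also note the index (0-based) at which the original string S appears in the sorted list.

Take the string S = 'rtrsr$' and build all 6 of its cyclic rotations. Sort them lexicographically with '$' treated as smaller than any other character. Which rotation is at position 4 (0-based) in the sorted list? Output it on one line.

Answer: sr$rtr

Derivation:
All 6 rotations (rotation i = S[i:]+S[:i]):
  rot[0] = rtrsr$
  rot[1] = trsr$r
  rot[2] = rsr$rt
  rot[3] = sr$rtr
  rot[4] = r$rtrs
  rot[5] = $rtrsr
Sorted (with $ < everything):
  sorted[0] = $rtrsr
  sorted[1] = r$rtrs
  sorted[2] = rsr$rt
  sorted[3] = rtrsr$
  sorted[4] = sr$rtr
  sorted[5] = trsr$r
sorted[4] = sr$rtr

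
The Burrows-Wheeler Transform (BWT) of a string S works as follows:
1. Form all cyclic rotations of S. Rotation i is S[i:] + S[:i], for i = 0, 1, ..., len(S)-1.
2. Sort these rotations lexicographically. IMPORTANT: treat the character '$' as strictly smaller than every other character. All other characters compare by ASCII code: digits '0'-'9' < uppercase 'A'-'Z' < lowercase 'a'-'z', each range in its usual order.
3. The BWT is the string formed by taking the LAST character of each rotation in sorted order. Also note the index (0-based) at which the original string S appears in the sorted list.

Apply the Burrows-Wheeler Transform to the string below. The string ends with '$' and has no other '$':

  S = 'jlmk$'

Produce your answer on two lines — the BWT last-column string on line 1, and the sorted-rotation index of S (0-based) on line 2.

Answer: k$mjl
1

Derivation:
All 5 rotations (rotation i = S[i:]+S[:i]):
  rot[0] = jlmk$
  rot[1] = lmk$j
  rot[2] = mk$jl
  rot[3] = k$jlm
  rot[4] = $jlmk
Sorted (with $ < everything):
  sorted[0] = $jlmk  (last char: 'k')
  sorted[1] = jlmk$  (last char: '$')
  sorted[2] = k$jlm  (last char: 'm')
  sorted[3] = lmk$j  (last char: 'j')
  sorted[4] = mk$jl  (last char: 'l')
Last column: k$mjl
Original string S is at sorted index 1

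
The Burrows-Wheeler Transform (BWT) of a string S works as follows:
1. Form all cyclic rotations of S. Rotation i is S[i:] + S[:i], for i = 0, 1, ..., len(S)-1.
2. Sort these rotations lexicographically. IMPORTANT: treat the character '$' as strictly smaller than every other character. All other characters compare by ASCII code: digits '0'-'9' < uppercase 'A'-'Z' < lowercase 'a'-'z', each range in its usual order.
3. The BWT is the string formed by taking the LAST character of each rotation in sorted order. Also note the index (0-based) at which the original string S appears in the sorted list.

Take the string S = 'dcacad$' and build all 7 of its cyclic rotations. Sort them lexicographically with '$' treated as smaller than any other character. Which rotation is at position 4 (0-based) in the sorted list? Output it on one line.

All 7 rotations (rotation i = S[i:]+S[:i]):
  rot[0] = dcacad$
  rot[1] = cacad$d
  rot[2] = acad$dc
  rot[3] = cad$dca
  rot[4] = ad$dcac
  rot[5] = d$dcaca
  rot[6] = $dcacad
Sorted (with $ < everything):
  sorted[0] = $dcacad
  sorted[1] = acad$dc
  sorted[2] = ad$dcac
  sorted[3] = cacad$d
  sorted[4] = cad$dca
  sorted[5] = d$dcaca
  sorted[6] = dcacad$
sorted[4] = cad$dca

Answer: cad$dca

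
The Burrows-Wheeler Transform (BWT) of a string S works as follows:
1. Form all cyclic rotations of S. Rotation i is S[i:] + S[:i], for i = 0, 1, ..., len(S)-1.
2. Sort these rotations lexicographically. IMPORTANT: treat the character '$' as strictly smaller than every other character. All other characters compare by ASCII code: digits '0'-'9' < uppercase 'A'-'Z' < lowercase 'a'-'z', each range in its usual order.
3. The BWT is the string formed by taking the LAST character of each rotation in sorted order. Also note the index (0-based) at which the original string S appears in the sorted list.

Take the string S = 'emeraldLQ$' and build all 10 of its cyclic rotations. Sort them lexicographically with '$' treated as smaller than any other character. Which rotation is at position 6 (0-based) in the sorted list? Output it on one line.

All 10 rotations (rotation i = S[i:]+S[:i]):
  rot[0] = emeraldLQ$
  rot[1] = meraldLQ$e
  rot[2] = eraldLQ$em
  rot[3] = raldLQ$eme
  rot[4] = aldLQ$emer
  rot[5] = ldLQ$emera
  rot[6] = dLQ$emeral
  rot[7] = LQ$emerald
  rot[8] = Q$emeraldL
  rot[9] = $emeraldLQ
Sorted (with $ < everything):
  sorted[0] = $emeraldLQ
  sorted[1] = LQ$emerald
  sorted[2] = Q$emeraldL
  sorted[3] = aldLQ$emer
  sorted[4] = dLQ$emeral
  sorted[5] = emeraldLQ$
  sorted[6] = eraldLQ$em
  sorted[7] = ldLQ$emera
  sorted[8] = meraldLQ$e
  sorted[9] = raldLQ$eme
sorted[6] = eraldLQ$em

Answer: eraldLQ$em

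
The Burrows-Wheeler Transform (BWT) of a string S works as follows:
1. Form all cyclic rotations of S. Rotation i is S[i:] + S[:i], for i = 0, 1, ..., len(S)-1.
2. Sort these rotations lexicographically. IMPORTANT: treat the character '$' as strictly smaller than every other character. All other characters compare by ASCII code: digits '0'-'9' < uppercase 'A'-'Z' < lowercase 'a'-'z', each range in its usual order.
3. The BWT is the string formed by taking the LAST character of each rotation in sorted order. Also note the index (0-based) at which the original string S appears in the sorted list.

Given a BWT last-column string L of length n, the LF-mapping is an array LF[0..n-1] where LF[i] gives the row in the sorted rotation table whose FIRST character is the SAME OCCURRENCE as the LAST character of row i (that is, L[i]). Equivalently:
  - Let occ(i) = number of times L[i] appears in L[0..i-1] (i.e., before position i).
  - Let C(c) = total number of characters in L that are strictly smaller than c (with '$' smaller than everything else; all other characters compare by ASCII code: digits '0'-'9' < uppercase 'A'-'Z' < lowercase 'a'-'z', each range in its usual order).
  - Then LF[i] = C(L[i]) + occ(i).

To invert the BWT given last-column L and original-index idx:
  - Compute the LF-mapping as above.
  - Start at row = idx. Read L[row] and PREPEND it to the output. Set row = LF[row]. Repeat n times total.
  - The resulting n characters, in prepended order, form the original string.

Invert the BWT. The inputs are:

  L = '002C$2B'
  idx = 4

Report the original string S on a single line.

LF mapping: 1 2 3 6 0 4 5
Walk LF starting at row 4, prepending L[row]:
  step 1: row=4, L[4]='$', prepend. Next row=LF[4]=0
  step 2: row=0, L[0]='0', prepend. Next row=LF[0]=1
  step 3: row=1, L[1]='0', prepend. Next row=LF[1]=2
  step 4: row=2, L[2]='2', prepend. Next row=LF[2]=3
  step 5: row=3, L[3]='C', prepend. Next row=LF[3]=6
  step 6: row=6, L[6]='B', prepend. Next row=LF[6]=5
  step 7: row=5, L[5]='2', prepend. Next row=LF[5]=4
Reversed output: 2BC200$

Answer: 2BC200$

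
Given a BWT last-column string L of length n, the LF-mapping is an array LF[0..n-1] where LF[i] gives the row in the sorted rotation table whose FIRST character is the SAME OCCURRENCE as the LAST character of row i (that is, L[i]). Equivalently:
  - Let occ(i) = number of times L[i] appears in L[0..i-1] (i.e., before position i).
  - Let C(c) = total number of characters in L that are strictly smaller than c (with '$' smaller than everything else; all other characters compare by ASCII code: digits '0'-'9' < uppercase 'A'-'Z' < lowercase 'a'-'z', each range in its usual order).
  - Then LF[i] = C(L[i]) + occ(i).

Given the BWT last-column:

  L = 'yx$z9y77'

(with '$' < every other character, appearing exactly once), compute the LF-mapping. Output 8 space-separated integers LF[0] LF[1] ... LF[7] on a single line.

Char counts: '$':1, '7':2, '9':1, 'x':1, 'y':2, 'z':1
C (first-col start): C('$')=0, C('7')=1, C('9')=3, C('x')=4, C('y')=5, C('z')=7
L[0]='y': occ=0, LF[0]=C('y')+0=5+0=5
L[1]='x': occ=0, LF[1]=C('x')+0=4+0=4
L[2]='$': occ=0, LF[2]=C('$')+0=0+0=0
L[3]='z': occ=0, LF[3]=C('z')+0=7+0=7
L[4]='9': occ=0, LF[4]=C('9')+0=3+0=3
L[5]='y': occ=1, LF[5]=C('y')+1=5+1=6
L[6]='7': occ=0, LF[6]=C('7')+0=1+0=1
L[7]='7': occ=1, LF[7]=C('7')+1=1+1=2

Answer: 5 4 0 7 3 6 1 2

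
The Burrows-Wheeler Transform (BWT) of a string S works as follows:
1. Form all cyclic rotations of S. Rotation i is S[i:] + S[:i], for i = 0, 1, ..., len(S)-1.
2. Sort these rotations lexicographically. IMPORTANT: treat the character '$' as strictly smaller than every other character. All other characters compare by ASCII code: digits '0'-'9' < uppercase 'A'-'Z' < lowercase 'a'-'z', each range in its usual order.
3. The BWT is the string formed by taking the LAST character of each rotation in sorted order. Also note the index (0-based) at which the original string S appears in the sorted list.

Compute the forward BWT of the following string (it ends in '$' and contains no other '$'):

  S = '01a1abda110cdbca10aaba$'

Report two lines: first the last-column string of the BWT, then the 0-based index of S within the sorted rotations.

Answer: a$11a1a0abcd10a1adab0bc
1

Derivation:
All 23 rotations (rotation i = S[i:]+S[:i]):
  rot[0] = 01a1abda110cdbca10aaba$
  rot[1] = 1a1abda110cdbca10aaba$0
  rot[2] = a1abda110cdbca10aaba$01
  rot[3] = 1abda110cdbca10aaba$01a
  rot[4] = abda110cdbca10aaba$01a1
  rot[5] = bda110cdbca10aaba$01a1a
  rot[6] = da110cdbca10aaba$01a1ab
  rot[7] = a110cdbca10aaba$01a1abd
  rot[8] = 110cdbca10aaba$01a1abda
  rot[9] = 10cdbca10aaba$01a1abda1
  rot[10] = 0cdbca10aaba$01a1abda11
  rot[11] = cdbca10aaba$01a1abda110
  rot[12] = dbca10aaba$01a1abda110c
  rot[13] = bca10aaba$01a1abda110cd
  rot[14] = ca10aaba$01a1abda110cdb
  rot[15] = a10aaba$01a1abda110cdbc
  rot[16] = 10aaba$01a1abda110cdbca
  rot[17] = 0aaba$01a1abda110cdbca1
  rot[18] = aaba$01a1abda110cdbca10
  rot[19] = aba$01a1abda110cdbca10a
  rot[20] = ba$01a1abda110cdbca10aa
  rot[21] = a$01a1abda110cdbca10aab
  rot[22] = $01a1abda110cdbca10aaba
Sorted (with $ < everything):
  sorted[0] = $01a1abda110cdbca10aaba  (last char: 'a')
  sorted[1] = 01a1abda110cdbca10aaba$  (last char: '$')
  sorted[2] = 0aaba$01a1abda110cdbca1  (last char: '1')
  sorted[3] = 0cdbca10aaba$01a1abda11  (last char: '1')
  sorted[4] = 10aaba$01a1abda110cdbca  (last char: 'a')
  sorted[5] = 10cdbca10aaba$01a1abda1  (last char: '1')
  sorted[6] = 110cdbca10aaba$01a1abda  (last char: 'a')
  sorted[7] = 1a1abda110cdbca10aaba$0  (last char: '0')
  sorted[8] = 1abda110cdbca10aaba$01a  (last char: 'a')
  sorted[9] = a$01a1abda110cdbca10aab  (last char: 'b')
  sorted[10] = a10aaba$01a1abda110cdbc  (last char: 'c')
  sorted[11] = a110cdbca10aaba$01a1abd  (last char: 'd')
  sorted[12] = a1abda110cdbca10aaba$01  (last char: '1')
  sorted[13] = aaba$01a1abda110cdbca10  (last char: '0')
  sorted[14] = aba$01a1abda110cdbca10a  (last char: 'a')
  sorted[15] = abda110cdbca10aaba$01a1  (last char: '1')
  sorted[16] = ba$01a1abda110cdbca10aa  (last char: 'a')
  sorted[17] = bca10aaba$01a1abda110cd  (last char: 'd')
  sorted[18] = bda110cdbca10aaba$01a1a  (last char: 'a')
  sorted[19] = ca10aaba$01a1abda110cdb  (last char: 'b')
  sorted[20] = cdbca10aaba$01a1abda110  (last char: '0')
  sorted[21] = da110cdbca10aaba$01a1ab  (last char: 'b')
  sorted[22] = dbca10aaba$01a1abda110c  (last char: 'c')
Last column: a$11a1a0abcd10a1adab0bc
Original string S is at sorted index 1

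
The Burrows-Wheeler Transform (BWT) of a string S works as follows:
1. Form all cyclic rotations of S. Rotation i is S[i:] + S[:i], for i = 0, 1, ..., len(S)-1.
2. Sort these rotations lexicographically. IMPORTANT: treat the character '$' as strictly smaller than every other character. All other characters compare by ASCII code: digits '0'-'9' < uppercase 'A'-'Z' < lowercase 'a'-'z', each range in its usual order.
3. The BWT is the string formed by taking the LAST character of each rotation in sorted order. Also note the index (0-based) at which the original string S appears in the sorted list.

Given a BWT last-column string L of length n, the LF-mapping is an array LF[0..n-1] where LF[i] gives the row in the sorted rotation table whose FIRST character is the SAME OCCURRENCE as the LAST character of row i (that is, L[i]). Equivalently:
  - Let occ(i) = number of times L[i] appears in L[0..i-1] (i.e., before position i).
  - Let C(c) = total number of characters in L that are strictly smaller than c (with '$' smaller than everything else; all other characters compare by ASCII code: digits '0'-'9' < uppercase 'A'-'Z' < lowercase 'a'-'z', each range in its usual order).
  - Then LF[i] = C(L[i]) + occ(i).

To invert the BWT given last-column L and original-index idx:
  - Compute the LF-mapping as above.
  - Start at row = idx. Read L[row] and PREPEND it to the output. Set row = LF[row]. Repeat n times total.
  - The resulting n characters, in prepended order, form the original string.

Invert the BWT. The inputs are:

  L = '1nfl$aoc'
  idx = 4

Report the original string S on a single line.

LF mapping: 1 6 4 5 0 2 7 3
Walk LF starting at row 4, prepending L[row]:
  step 1: row=4, L[4]='$', prepend. Next row=LF[4]=0
  step 2: row=0, L[0]='1', prepend. Next row=LF[0]=1
  step 3: row=1, L[1]='n', prepend. Next row=LF[1]=6
  step 4: row=6, L[6]='o', prepend. Next row=LF[6]=7
  step 5: row=7, L[7]='c', prepend. Next row=LF[7]=3
  step 6: row=3, L[3]='l', prepend. Next row=LF[3]=5
  step 7: row=5, L[5]='a', prepend. Next row=LF[5]=2
  step 8: row=2, L[2]='f', prepend. Next row=LF[2]=4
Reversed output: falcon1$

Answer: falcon1$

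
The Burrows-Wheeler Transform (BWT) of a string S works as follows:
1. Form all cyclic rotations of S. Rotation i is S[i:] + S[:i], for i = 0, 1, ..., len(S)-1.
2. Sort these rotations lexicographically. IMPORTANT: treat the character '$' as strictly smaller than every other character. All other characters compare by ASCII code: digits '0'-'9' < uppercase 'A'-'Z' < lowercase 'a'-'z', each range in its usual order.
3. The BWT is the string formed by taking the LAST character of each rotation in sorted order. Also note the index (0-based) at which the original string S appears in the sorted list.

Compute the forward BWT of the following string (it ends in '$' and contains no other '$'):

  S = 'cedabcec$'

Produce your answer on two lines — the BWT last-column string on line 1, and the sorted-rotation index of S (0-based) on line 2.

All 9 rotations (rotation i = S[i:]+S[:i]):
  rot[0] = cedabcec$
  rot[1] = edabcec$c
  rot[2] = dabcec$ce
  rot[3] = abcec$ced
  rot[4] = bcec$ceda
  rot[5] = cec$cedab
  rot[6] = ec$cedabc
  rot[7] = c$cedabce
  rot[8] = $cedabcec
Sorted (with $ < everything):
  sorted[0] = $cedabcec  (last char: 'c')
  sorted[1] = abcec$ced  (last char: 'd')
  sorted[2] = bcec$ceda  (last char: 'a')
  sorted[3] = c$cedabce  (last char: 'e')
  sorted[4] = cec$cedab  (last char: 'b')
  sorted[5] = cedabcec$  (last char: '$')
  sorted[6] = dabcec$ce  (last char: 'e')
  sorted[7] = ec$cedabc  (last char: 'c')
  sorted[8] = edabcec$c  (last char: 'c')
Last column: cdaeb$ecc
Original string S is at sorted index 5

Answer: cdaeb$ecc
5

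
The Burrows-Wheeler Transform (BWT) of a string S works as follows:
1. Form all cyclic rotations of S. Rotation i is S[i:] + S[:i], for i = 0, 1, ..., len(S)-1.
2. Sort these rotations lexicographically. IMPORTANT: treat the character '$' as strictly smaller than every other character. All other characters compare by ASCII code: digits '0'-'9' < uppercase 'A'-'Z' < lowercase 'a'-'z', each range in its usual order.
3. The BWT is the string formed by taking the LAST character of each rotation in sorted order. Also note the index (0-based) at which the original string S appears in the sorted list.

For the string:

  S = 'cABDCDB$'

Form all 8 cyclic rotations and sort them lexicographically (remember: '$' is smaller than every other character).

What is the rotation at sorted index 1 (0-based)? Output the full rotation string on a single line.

Answer: ABDCDB$c

Derivation:
All 8 rotations (rotation i = S[i:]+S[:i]):
  rot[0] = cABDCDB$
  rot[1] = ABDCDB$c
  rot[2] = BDCDB$cA
  rot[3] = DCDB$cAB
  rot[4] = CDB$cABD
  rot[5] = DB$cABDC
  rot[6] = B$cABDCD
  rot[7] = $cABDCDB
Sorted (with $ < everything):
  sorted[0] = $cABDCDB
  sorted[1] = ABDCDB$c
  sorted[2] = B$cABDCD
  sorted[3] = BDCDB$cA
  sorted[4] = CDB$cABD
  sorted[5] = DB$cABDC
  sorted[6] = DCDB$cAB
  sorted[7] = cABDCDB$
sorted[1] = ABDCDB$c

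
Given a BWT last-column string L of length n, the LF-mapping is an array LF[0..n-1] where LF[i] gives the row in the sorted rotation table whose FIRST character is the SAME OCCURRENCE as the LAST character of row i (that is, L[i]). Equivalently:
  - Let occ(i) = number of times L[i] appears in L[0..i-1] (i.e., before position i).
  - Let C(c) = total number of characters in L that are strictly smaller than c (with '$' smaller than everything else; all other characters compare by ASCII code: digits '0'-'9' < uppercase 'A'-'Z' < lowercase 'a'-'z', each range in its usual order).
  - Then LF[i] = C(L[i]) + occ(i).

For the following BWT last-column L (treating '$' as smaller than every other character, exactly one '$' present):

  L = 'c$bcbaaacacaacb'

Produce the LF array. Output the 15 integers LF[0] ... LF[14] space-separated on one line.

Answer: 10 0 7 11 8 1 2 3 12 4 13 5 6 14 9

Derivation:
Char counts: '$':1, 'a':6, 'b':3, 'c':5
C (first-col start): C('$')=0, C('a')=1, C('b')=7, C('c')=10
L[0]='c': occ=0, LF[0]=C('c')+0=10+0=10
L[1]='$': occ=0, LF[1]=C('$')+0=0+0=0
L[2]='b': occ=0, LF[2]=C('b')+0=7+0=7
L[3]='c': occ=1, LF[3]=C('c')+1=10+1=11
L[4]='b': occ=1, LF[4]=C('b')+1=7+1=8
L[5]='a': occ=0, LF[5]=C('a')+0=1+0=1
L[6]='a': occ=1, LF[6]=C('a')+1=1+1=2
L[7]='a': occ=2, LF[7]=C('a')+2=1+2=3
L[8]='c': occ=2, LF[8]=C('c')+2=10+2=12
L[9]='a': occ=3, LF[9]=C('a')+3=1+3=4
L[10]='c': occ=3, LF[10]=C('c')+3=10+3=13
L[11]='a': occ=4, LF[11]=C('a')+4=1+4=5
L[12]='a': occ=5, LF[12]=C('a')+5=1+5=6
L[13]='c': occ=4, LF[13]=C('c')+4=10+4=14
L[14]='b': occ=2, LF[14]=C('b')+2=7+2=9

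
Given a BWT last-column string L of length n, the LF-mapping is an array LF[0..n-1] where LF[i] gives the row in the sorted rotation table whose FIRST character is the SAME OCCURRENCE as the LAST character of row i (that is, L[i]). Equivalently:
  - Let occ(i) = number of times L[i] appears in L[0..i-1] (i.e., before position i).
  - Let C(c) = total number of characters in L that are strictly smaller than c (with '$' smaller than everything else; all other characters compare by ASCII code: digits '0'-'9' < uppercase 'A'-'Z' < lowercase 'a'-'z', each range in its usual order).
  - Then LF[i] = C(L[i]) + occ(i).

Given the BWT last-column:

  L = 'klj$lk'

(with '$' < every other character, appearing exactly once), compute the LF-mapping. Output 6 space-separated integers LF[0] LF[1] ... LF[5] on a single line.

Char counts: '$':1, 'j':1, 'k':2, 'l':2
C (first-col start): C('$')=0, C('j')=1, C('k')=2, C('l')=4
L[0]='k': occ=0, LF[0]=C('k')+0=2+0=2
L[1]='l': occ=0, LF[1]=C('l')+0=4+0=4
L[2]='j': occ=0, LF[2]=C('j')+0=1+0=1
L[3]='$': occ=0, LF[3]=C('$')+0=0+0=0
L[4]='l': occ=1, LF[4]=C('l')+1=4+1=5
L[5]='k': occ=1, LF[5]=C('k')+1=2+1=3

Answer: 2 4 1 0 5 3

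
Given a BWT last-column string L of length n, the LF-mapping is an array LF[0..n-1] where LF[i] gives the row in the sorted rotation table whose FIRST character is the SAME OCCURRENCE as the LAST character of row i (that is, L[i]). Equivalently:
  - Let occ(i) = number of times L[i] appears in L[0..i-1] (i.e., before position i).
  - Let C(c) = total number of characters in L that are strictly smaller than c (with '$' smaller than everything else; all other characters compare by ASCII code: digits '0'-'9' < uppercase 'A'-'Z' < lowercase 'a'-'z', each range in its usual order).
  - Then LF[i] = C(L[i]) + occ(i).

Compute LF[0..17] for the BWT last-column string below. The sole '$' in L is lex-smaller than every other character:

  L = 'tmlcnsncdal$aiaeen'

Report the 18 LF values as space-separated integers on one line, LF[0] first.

Answer: 17 12 10 4 13 16 14 5 6 1 11 0 2 9 3 7 8 15

Derivation:
Char counts: '$':1, 'a':3, 'c':2, 'd':1, 'e':2, 'i':1, 'l':2, 'm':1, 'n':3, 's':1, 't':1
C (first-col start): C('$')=0, C('a')=1, C('c')=4, C('d')=6, C('e')=7, C('i')=9, C('l')=10, C('m')=12, C('n')=13, C('s')=16, C('t')=17
L[0]='t': occ=0, LF[0]=C('t')+0=17+0=17
L[1]='m': occ=0, LF[1]=C('m')+0=12+0=12
L[2]='l': occ=0, LF[2]=C('l')+0=10+0=10
L[3]='c': occ=0, LF[3]=C('c')+0=4+0=4
L[4]='n': occ=0, LF[4]=C('n')+0=13+0=13
L[5]='s': occ=0, LF[5]=C('s')+0=16+0=16
L[6]='n': occ=1, LF[6]=C('n')+1=13+1=14
L[7]='c': occ=1, LF[7]=C('c')+1=4+1=5
L[8]='d': occ=0, LF[8]=C('d')+0=6+0=6
L[9]='a': occ=0, LF[9]=C('a')+0=1+0=1
L[10]='l': occ=1, LF[10]=C('l')+1=10+1=11
L[11]='$': occ=0, LF[11]=C('$')+0=0+0=0
L[12]='a': occ=1, LF[12]=C('a')+1=1+1=2
L[13]='i': occ=0, LF[13]=C('i')+0=9+0=9
L[14]='a': occ=2, LF[14]=C('a')+2=1+2=3
L[15]='e': occ=0, LF[15]=C('e')+0=7+0=7
L[16]='e': occ=1, LF[16]=C('e')+1=7+1=8
L[17]='n': occ=2, LF[17]=C('n')+2=13+2=15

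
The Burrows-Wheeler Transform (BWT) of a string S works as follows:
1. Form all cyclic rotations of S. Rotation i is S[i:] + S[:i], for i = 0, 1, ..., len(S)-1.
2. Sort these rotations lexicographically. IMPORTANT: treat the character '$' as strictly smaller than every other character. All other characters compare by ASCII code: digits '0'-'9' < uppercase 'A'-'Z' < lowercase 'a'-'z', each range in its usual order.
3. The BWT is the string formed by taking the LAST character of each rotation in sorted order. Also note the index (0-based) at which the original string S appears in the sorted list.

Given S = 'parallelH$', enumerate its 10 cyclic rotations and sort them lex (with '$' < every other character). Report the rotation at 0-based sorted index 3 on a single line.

Answer: arallelH$p

Derivation:
All 10 rotations (rotation i = S[i:]+S[:i]):
  rot[0] = parallelH$
  rot[1] = arallelH$p
  rot[2] = rallelH$pa
  rot[3] = allelH$par
  rot[4] = llelH$para
  rot[5] = lelH$paral
  rot[6] = elH$parall
  rot[7] = lH$paralle
  rot[8] = H$parallel
  rot[9] = $parallelH
Sorted (with $ < everything):
  sorted[0] = $parallelH
  sorted[1] = H$parallel
  sorted[2] = allelH$par
  sorted[3] = arallelH$p
  sorted[4] = elH$parall
  sorted[5] = lH$paralle
  sorted[6] = lelH$paral
  sorted[7] = llelH$para
  sorted[8] = parallelH$
  sorted[9] = rallelH$pa
sorted[3] = arallelH$p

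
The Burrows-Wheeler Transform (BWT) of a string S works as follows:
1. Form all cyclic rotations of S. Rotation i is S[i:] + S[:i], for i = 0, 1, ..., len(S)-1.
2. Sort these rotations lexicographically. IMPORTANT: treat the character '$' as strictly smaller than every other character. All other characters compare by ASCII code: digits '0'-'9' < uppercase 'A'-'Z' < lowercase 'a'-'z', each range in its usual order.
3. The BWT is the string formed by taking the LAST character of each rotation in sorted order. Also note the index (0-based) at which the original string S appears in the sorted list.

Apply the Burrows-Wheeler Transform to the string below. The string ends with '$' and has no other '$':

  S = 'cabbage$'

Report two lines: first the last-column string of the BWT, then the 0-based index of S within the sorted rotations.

All 8 rotations (rotation i = S[i:]+S[:i]):
  rot[0] = cabbage$
  rot[1] = abbage$c
  rot[2] = bbage$ca
  rot[3] = bage$cab
  rot[4] = age$cabb
  rot[5] = ge$cabba
  rot[6] = e$cabbag
  rot[7] = $cabbage
Sorted (with $ < everything):
  sorted[0] = $cabbage  (last char: 'e')
  sorted[1] = abbage$c  (last char: 'c')
  sorted[2] = age$cabb  (last char: 'b')
  sorted[3] = bage$cab  (last char: 'b')
  sorted[4] = bbage$ca  (last char: 'a')
  sorted[5] = cabbage$  (last char: '$')
  sorted[6] = e$cabbag  (last char: 'g')
  sorted[7] = ge$cabba  (last char: 'a')
Last column: ecbba$ga
Original string S is at sorted index 5

Answer: ecbba$ga
5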